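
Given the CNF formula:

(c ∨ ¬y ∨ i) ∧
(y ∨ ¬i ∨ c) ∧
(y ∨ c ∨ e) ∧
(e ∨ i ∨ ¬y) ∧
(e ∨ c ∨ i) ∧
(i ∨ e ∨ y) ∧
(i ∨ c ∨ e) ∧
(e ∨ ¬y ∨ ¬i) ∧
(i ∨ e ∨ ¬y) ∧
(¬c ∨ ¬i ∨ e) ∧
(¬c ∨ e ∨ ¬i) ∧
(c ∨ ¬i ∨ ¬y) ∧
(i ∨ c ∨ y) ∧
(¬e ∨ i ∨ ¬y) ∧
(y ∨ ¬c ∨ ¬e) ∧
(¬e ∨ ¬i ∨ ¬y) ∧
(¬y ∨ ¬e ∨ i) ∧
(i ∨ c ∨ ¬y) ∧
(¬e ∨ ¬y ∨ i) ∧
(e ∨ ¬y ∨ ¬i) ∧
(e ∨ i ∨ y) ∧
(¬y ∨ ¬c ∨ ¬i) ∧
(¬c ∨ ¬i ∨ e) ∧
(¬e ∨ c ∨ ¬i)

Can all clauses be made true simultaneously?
No

No, the formula is not satisfiable.

No assignment of truth values to the variables can make all 24 clauses true simultaneously.

The formula is UNSAT (unsatisfiable).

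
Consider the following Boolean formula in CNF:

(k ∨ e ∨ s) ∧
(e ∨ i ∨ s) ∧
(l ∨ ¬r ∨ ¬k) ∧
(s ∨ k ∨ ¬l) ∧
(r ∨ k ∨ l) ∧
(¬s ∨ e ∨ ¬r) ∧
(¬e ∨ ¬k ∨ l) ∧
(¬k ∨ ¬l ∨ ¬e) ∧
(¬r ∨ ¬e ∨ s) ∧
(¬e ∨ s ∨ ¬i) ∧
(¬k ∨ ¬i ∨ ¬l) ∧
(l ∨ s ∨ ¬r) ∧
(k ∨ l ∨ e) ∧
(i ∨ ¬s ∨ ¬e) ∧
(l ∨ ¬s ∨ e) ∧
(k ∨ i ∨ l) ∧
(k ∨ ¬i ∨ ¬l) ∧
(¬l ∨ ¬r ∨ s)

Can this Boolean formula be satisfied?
Yes

Yes, the formula is satisfiable.

One satisfying assignment is: i=True, k=True, s=False, r=False, e=False, l=False

Verification: With this assignment, all 18 clauses evaluate to true.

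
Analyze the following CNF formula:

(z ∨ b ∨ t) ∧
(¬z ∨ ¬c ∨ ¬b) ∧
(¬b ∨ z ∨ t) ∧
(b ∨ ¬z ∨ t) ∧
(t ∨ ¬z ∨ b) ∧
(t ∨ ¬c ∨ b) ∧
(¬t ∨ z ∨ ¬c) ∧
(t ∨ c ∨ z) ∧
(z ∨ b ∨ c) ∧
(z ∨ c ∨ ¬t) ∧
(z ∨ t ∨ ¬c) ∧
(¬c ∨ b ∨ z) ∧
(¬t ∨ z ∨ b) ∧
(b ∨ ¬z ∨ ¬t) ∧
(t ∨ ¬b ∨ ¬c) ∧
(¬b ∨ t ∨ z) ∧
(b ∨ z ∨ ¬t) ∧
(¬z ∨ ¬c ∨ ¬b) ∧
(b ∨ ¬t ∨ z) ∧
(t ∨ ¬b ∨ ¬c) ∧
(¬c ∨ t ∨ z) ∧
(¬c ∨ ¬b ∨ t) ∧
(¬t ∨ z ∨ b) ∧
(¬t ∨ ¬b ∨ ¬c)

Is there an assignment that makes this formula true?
Yes

Yes, the formula is satisfiable.

One satisfying assignment is: t=False, z=True, c=False, b=True

Verification: With this assignment, all 24 clauses evaluate to true.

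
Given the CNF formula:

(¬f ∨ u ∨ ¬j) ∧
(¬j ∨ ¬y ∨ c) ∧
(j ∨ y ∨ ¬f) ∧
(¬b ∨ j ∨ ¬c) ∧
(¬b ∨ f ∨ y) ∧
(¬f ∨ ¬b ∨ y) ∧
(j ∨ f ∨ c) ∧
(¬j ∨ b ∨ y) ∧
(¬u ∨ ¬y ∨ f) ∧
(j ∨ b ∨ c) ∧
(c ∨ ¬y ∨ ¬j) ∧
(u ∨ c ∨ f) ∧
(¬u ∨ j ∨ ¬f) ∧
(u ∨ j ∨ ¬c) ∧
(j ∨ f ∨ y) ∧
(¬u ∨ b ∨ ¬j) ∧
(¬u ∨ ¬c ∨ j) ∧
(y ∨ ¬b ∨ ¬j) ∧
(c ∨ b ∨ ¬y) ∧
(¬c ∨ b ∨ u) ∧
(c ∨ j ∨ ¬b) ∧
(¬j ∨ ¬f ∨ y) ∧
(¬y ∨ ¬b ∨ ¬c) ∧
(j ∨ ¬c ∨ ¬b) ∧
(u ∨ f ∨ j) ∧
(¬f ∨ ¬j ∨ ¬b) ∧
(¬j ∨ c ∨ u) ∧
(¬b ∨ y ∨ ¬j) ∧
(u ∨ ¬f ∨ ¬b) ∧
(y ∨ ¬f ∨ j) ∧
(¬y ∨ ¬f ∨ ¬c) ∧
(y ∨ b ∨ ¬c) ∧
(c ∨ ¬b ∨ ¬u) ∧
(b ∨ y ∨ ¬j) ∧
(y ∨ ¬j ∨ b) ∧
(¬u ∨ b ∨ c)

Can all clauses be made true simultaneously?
No

No, the formula is not satisfiable.

No assignment of truth values to the variables can make all 36 clauses true simultaneously.

The formula is UNSAT (unsatisfiable).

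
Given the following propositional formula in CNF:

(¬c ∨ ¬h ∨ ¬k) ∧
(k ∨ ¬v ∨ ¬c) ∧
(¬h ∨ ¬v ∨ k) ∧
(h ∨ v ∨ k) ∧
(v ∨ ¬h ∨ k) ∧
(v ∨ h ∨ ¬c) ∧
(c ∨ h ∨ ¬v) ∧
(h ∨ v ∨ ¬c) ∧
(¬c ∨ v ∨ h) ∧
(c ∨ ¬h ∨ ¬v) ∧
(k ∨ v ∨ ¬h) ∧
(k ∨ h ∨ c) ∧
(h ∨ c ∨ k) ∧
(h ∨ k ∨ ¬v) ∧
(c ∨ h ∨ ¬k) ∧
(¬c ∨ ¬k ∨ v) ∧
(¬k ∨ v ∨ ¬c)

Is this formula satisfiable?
Yes

Yes, the formula is satisfiable.

One satisfying assignment is: c=False, v=False, h=True, k=True

Verification: With this assignment, all 17 clauses evaluate to true.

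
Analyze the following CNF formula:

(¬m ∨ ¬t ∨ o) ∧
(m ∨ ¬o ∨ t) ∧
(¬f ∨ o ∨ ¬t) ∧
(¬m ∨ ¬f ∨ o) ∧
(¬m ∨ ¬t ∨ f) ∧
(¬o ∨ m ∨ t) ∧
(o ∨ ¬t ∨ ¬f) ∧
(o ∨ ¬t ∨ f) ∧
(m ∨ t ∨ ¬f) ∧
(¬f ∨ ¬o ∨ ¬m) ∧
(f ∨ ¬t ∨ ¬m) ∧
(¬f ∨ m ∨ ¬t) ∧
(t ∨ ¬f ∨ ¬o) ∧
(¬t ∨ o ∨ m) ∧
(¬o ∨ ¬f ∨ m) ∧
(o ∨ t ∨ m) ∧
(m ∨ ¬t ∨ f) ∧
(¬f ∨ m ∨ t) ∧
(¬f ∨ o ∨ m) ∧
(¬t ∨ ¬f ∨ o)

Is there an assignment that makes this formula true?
Yes

Yes, the formula is satisfiable.

One satisfying assignment is: m=True, f=False, o=False, t=False

Verification: With this assignment, all 20 clauses evaluate to true.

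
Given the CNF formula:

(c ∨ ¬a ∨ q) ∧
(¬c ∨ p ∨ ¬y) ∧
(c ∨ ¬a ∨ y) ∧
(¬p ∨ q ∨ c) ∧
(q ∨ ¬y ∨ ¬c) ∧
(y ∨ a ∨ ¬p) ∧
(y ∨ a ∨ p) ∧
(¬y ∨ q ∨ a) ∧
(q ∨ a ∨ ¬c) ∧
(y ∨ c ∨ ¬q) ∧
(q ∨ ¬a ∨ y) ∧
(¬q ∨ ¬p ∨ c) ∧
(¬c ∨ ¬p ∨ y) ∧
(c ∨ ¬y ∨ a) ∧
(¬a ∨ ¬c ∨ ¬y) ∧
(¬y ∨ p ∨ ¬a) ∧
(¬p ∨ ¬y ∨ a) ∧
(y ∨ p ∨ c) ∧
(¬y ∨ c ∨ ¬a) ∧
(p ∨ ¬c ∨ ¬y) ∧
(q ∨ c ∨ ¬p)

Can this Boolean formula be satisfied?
Yes

Yes, the formula is satisfiable.

One satisfying assignment is: a=True, c=True, p=False, y=False, q=True

Verification: With this assignment, all 21 clauses evaluate to true.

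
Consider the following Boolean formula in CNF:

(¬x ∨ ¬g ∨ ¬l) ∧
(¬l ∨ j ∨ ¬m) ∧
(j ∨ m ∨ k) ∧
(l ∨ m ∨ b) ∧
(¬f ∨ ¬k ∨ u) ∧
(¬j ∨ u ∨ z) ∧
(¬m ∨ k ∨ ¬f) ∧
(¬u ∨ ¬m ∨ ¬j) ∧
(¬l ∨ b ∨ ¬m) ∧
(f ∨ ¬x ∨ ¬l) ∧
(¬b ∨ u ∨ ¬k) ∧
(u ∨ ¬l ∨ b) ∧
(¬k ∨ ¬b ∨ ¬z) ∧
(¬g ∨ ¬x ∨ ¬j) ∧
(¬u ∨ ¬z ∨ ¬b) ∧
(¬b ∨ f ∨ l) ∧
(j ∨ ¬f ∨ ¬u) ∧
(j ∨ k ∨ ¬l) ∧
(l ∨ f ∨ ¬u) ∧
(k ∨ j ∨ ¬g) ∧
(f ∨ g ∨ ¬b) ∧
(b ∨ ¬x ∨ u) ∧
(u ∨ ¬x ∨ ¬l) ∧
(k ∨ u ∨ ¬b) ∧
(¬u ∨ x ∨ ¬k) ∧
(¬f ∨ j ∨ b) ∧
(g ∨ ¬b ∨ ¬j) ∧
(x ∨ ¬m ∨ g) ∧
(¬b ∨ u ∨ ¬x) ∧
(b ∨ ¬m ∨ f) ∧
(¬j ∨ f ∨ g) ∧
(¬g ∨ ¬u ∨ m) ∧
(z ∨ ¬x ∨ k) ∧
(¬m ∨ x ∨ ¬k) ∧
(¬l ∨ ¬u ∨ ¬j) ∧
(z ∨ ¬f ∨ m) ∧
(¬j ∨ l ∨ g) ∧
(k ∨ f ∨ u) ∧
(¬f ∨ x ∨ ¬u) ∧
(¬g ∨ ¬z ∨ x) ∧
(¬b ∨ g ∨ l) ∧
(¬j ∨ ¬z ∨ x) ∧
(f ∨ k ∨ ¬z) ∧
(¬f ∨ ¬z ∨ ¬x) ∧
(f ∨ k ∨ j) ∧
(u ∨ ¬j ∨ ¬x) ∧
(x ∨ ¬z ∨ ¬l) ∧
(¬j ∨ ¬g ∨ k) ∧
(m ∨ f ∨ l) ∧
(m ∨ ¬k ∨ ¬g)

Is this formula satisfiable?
No

No, the formula is not satisfiable.

No assignment of truth values to the variables can make all 50 clauses true simultaneously.

The formula is UNSAT (unsatisfiable).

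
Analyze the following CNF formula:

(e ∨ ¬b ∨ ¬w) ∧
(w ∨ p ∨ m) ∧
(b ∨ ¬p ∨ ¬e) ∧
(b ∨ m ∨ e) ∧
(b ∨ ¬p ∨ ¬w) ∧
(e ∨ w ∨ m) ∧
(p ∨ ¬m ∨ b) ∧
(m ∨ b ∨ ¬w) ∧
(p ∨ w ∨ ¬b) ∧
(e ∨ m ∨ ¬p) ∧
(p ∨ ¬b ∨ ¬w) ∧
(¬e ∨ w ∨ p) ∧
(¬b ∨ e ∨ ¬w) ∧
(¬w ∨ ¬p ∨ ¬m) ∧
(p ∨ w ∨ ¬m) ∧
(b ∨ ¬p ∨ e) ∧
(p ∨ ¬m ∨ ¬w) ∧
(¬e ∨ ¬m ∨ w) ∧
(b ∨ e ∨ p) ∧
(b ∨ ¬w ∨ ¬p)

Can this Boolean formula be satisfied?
Yes

Yes, the formula is satisfiable.

One satisfying assignment is: m=False, w=False, p=True, b=True, e=True

Verification: With this assignment, all 20 clauses evaluate to true.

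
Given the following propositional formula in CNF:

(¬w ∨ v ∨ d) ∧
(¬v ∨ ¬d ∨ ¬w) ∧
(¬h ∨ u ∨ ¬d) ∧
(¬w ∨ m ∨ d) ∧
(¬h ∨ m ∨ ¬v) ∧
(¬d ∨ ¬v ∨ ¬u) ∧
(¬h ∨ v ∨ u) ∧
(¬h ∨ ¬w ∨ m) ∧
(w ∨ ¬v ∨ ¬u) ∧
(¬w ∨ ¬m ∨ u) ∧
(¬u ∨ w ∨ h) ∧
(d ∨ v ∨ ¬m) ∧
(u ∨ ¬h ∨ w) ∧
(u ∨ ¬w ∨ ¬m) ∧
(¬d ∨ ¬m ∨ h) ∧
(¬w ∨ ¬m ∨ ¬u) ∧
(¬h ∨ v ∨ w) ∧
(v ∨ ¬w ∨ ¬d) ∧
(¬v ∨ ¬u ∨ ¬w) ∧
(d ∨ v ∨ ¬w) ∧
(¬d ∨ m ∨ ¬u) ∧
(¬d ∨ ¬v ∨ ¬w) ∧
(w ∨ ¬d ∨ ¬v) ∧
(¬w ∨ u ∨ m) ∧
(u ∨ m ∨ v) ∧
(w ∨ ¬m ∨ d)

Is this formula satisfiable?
Yes

Yes, the formula is satisfiable.

One satisfying assignment is: u=False, h=False, d=False, v=True, w=False, m=False

Verification: With this assignment, all 26 clauses evaluate to true.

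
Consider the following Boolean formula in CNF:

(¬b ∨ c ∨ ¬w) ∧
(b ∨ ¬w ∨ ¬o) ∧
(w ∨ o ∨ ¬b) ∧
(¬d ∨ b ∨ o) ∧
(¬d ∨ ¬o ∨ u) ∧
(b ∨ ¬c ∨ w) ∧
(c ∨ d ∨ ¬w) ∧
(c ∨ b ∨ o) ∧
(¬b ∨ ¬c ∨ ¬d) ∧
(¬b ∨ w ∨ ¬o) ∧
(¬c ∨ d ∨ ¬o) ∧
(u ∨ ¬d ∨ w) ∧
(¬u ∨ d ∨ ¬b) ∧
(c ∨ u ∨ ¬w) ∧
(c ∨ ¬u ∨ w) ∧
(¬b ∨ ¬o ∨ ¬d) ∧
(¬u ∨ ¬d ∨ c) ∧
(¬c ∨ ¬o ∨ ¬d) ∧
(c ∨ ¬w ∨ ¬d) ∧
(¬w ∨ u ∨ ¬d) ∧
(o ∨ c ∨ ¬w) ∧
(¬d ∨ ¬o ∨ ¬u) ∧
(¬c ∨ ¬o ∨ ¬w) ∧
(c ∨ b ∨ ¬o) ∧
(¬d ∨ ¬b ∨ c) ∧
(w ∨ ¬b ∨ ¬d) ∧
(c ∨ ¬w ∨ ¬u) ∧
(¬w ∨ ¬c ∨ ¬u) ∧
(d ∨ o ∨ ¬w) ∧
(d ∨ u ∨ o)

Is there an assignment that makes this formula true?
No

No, the formula is not satisfiable.

No assignment of truth values to the variables can make all 30 clauses true simultaneously.

The formula is UNSAT (unsatisfiable).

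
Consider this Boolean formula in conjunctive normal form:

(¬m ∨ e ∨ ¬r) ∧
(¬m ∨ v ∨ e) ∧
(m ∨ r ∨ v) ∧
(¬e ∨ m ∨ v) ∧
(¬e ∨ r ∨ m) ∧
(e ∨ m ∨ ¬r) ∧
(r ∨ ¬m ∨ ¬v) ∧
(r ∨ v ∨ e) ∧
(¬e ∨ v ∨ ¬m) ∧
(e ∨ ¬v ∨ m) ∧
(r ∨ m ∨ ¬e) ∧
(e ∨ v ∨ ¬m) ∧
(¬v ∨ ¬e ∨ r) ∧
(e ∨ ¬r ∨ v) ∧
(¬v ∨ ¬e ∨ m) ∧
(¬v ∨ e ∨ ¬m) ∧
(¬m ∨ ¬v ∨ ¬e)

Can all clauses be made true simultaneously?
No

No, the formula is not satisfiable.

No assignment of truth values to the variables can make all 17 clauses true simultaneously.

The formula is UNSAT (unsatisfiable).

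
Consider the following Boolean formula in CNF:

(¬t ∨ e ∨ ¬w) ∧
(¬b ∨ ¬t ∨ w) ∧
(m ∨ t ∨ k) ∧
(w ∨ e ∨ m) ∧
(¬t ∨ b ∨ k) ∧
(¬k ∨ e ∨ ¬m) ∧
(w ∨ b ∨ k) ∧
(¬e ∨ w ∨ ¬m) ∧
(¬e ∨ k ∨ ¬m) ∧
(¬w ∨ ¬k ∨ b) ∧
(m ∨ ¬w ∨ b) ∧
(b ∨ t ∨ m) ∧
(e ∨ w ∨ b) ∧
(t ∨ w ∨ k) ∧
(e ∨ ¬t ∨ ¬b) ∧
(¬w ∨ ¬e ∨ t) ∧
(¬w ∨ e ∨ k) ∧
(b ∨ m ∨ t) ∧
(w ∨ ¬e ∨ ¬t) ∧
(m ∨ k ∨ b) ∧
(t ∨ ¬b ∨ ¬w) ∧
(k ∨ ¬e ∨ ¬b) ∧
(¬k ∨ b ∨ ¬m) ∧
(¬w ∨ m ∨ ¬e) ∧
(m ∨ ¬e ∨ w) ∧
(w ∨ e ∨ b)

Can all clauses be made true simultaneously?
Yes

Yes, the formula is satisfiable.

One satisfying assignment is: e=True, t=True, m=True, k=True, w=True, b=True

Verification: With this assignment, all 26 clauses evaluate to true.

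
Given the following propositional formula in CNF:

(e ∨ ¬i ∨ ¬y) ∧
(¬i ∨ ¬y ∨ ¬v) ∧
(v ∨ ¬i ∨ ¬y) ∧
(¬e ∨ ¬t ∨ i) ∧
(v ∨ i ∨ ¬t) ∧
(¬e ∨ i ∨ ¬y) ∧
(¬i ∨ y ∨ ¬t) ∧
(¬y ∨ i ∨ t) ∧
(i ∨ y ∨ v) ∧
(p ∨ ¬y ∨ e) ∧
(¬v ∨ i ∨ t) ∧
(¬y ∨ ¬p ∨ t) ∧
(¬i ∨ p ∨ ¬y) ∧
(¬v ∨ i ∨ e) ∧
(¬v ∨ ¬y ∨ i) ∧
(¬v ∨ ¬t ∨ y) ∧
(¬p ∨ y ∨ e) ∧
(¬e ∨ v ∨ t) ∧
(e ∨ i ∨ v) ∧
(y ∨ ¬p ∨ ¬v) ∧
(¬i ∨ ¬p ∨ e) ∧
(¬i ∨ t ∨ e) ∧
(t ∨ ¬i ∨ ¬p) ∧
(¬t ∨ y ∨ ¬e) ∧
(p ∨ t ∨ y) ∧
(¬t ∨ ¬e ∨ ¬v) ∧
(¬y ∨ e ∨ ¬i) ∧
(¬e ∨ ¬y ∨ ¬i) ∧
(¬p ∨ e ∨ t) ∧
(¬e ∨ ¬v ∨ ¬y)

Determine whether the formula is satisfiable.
No

No, the formula is not satisfiable.

No assignment of truth values to the variables can make all 30 clauses true simultaneously.

The formula is UNSAT (unsatisfiable).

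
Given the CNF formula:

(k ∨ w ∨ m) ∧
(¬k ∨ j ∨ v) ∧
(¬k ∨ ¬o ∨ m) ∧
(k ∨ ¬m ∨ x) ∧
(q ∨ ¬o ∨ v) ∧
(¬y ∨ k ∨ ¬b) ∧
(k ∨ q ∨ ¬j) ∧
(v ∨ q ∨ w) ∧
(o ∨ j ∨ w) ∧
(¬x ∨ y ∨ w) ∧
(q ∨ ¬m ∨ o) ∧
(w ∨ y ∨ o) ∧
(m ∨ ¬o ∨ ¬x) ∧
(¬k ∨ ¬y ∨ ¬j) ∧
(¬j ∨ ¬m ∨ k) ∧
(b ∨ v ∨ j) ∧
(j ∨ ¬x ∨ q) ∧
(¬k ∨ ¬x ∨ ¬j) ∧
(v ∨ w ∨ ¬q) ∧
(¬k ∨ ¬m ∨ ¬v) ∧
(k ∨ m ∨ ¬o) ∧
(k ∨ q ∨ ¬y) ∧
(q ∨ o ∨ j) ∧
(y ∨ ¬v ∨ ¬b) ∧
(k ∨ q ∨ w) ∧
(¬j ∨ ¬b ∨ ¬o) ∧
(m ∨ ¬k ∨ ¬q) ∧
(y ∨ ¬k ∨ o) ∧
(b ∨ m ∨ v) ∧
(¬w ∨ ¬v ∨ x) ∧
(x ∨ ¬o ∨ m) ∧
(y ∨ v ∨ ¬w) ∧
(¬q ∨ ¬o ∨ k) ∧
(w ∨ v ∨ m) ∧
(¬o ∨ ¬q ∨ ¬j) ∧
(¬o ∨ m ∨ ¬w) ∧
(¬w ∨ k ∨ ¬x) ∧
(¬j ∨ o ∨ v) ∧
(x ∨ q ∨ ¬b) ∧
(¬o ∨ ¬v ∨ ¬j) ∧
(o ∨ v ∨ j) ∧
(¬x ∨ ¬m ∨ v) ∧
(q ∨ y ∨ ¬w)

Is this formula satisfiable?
No

No, the formula is not satisfiable.

No assignment of truth values to the variables can make all 43 clauses true simultaneously.

The formula is UNSAT (unsatisfiable).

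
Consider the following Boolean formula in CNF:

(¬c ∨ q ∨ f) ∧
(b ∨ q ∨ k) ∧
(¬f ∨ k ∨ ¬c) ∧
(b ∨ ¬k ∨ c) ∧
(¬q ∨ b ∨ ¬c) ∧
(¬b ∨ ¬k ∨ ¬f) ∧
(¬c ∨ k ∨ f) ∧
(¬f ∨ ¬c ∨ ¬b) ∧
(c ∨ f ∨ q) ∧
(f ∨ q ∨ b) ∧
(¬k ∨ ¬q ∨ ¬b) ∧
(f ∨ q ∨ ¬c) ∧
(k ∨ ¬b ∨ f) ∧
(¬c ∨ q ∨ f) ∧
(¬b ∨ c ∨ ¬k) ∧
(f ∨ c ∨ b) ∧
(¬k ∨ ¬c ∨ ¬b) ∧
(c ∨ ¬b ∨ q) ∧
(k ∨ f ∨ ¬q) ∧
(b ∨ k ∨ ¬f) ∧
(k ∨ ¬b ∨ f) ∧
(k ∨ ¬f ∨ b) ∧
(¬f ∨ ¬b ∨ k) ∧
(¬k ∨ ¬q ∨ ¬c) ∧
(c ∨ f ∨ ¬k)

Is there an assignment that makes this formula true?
Yes

Yes, the formula is satisfiable.

One satisfying assignment is: c=True, f=True, k=True, b=False, q=False

Verification: With this assignment, all 25 clauses evaluate to true.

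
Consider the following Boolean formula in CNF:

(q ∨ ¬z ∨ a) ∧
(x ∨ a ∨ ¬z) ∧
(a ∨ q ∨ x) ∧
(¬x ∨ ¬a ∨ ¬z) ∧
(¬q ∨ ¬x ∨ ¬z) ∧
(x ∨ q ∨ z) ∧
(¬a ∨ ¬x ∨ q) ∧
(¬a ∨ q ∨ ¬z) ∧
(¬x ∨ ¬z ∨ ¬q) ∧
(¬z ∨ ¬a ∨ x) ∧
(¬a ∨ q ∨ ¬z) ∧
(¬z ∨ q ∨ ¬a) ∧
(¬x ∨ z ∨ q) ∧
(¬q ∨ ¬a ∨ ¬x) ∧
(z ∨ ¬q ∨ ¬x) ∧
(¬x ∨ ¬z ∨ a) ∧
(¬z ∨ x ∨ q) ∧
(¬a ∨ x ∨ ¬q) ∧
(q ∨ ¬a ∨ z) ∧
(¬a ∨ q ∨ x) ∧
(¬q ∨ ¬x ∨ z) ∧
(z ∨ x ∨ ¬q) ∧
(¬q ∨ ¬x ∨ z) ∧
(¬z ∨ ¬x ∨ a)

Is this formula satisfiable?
No

No, the formula is not satisfiable.

No assignment of truth values to the variables can make all 24 clauses true simultaneously.

The formula is UNSAT (unsatisfiable).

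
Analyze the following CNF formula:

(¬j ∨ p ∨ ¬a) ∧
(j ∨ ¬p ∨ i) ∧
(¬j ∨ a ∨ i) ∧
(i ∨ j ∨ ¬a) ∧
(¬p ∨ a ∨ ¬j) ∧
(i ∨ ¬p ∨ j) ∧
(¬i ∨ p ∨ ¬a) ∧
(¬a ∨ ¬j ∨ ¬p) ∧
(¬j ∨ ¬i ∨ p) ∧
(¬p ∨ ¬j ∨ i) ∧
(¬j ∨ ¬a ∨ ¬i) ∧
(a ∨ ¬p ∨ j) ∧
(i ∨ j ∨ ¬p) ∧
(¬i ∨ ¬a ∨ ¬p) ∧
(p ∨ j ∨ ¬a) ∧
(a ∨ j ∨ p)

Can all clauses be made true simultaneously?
No

No, the formula is not satisfiable.

No assignment of truth values to the variables can make all 16 clauses true simultaneously.

The formula is UNSAT (unsatisfiable).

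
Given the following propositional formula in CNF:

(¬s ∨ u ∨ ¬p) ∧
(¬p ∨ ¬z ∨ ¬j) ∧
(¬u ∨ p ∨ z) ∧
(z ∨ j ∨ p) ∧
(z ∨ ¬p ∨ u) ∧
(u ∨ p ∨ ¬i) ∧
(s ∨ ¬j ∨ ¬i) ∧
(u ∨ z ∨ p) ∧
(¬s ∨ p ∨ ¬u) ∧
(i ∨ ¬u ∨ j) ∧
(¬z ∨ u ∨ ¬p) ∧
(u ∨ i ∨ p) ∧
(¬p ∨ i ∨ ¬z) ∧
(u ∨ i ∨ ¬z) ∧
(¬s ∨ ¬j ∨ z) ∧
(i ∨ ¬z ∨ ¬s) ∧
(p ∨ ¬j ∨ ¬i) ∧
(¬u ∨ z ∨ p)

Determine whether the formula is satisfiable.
Yes

Yes, the formula is satisfiable.

One satisfying assignment is: j=False, z=False, s=False, i=True, u=True, p=True

Verification: With this assignment, all 18 clauses evaluate to true.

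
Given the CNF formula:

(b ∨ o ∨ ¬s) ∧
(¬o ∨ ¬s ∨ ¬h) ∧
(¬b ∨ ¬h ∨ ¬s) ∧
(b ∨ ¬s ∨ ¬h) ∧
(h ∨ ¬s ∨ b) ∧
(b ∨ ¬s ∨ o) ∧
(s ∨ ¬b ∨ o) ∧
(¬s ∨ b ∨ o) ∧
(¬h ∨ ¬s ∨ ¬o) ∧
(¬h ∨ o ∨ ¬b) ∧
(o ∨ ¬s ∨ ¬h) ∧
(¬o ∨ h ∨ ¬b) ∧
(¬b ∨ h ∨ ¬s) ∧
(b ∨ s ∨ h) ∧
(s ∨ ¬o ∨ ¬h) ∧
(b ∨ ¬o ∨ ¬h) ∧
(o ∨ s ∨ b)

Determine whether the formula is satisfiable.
No

No, the formula is not satisfiable.

No assignment of truth values to the variables can make all 17 clauses true simultaneously.

The formula is UNSAT (unsatisfiable).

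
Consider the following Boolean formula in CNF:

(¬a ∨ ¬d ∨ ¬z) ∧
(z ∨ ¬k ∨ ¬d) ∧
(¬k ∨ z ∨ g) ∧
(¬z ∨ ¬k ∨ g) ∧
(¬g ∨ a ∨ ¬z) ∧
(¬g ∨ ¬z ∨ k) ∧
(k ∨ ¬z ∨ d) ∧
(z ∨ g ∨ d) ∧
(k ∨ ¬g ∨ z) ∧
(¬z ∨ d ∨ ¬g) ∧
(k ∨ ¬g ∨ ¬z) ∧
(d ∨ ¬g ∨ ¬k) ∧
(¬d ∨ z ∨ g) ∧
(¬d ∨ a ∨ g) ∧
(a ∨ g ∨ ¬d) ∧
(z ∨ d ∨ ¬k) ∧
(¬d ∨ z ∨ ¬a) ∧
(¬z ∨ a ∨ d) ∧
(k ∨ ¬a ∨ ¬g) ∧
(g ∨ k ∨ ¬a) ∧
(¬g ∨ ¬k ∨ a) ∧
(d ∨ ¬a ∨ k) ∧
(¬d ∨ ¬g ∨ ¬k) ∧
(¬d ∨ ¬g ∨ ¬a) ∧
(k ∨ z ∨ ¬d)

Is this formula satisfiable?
No

No, the formula is not satisfiable.

No assignment of truth values to the variables can make all 25 clauses true simultaneously.

The formula is UNSAT (unsatisfiable).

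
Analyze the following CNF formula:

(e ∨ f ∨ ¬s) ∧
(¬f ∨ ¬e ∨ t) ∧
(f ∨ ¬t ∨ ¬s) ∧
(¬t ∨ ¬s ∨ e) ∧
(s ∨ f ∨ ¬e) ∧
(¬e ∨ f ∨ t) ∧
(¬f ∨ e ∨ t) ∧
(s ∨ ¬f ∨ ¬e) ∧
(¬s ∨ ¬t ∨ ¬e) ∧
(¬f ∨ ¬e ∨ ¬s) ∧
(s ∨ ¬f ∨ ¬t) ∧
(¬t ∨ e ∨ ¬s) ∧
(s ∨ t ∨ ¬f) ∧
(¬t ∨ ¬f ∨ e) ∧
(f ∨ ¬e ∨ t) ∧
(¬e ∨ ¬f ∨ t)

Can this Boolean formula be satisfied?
Yes

Yes, the formula is satisfiable.

One satisfying assignment is: f=False, s=False, e=False, t=False

Verification: With this assignment, all 16 clauses evaluate to true.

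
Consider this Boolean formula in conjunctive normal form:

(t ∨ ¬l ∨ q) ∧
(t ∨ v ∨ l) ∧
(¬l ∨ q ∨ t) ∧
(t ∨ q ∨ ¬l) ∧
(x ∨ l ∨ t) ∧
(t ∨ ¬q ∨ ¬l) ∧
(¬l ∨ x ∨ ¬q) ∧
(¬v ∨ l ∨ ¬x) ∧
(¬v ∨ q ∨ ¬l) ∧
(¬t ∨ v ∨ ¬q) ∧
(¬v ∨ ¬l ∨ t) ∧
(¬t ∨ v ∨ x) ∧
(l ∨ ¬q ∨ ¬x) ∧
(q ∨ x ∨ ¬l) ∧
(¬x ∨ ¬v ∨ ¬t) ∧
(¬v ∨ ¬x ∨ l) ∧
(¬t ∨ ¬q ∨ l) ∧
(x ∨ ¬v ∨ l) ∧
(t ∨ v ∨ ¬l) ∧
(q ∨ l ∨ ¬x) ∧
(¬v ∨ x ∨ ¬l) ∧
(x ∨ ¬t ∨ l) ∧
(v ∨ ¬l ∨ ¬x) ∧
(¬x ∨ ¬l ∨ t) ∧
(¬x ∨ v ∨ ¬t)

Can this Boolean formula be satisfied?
No

No, the formula is not satisfiable.

No assignment of truth values to the variables can make all 25 clauses true simultaneously.

The formula is UNSAT (unsatisfiable).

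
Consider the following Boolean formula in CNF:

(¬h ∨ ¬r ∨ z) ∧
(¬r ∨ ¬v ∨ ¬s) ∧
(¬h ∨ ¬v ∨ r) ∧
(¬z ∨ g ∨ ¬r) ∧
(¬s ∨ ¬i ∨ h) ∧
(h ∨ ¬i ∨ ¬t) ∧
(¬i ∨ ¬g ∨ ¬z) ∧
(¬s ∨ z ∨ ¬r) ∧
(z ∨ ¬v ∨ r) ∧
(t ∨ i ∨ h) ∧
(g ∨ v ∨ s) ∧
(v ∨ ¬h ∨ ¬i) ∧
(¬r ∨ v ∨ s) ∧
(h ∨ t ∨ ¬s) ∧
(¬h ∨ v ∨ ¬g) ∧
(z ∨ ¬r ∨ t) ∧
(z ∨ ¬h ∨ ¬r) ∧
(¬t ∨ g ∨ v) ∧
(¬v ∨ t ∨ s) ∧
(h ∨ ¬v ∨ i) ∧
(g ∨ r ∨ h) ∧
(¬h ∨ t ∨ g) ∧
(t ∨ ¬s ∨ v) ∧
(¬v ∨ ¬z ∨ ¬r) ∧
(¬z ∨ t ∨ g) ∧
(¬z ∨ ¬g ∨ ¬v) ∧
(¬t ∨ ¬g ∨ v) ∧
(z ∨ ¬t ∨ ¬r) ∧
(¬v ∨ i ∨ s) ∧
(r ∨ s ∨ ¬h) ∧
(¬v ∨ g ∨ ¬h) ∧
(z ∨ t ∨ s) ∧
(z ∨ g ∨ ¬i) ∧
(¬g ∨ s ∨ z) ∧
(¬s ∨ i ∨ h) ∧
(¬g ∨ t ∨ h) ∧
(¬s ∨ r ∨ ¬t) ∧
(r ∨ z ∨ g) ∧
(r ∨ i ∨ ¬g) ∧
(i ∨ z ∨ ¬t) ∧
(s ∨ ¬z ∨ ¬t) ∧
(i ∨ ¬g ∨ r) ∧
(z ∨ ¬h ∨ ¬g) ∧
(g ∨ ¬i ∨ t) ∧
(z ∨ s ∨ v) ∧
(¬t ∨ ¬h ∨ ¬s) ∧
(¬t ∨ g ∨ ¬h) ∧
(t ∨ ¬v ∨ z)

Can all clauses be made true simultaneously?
No

No, the formula is not satisfiable.

No assignment of truth values to the variables can make all 48 clauses true simultaneously.

The formula is UNSAT (unsatisfiable).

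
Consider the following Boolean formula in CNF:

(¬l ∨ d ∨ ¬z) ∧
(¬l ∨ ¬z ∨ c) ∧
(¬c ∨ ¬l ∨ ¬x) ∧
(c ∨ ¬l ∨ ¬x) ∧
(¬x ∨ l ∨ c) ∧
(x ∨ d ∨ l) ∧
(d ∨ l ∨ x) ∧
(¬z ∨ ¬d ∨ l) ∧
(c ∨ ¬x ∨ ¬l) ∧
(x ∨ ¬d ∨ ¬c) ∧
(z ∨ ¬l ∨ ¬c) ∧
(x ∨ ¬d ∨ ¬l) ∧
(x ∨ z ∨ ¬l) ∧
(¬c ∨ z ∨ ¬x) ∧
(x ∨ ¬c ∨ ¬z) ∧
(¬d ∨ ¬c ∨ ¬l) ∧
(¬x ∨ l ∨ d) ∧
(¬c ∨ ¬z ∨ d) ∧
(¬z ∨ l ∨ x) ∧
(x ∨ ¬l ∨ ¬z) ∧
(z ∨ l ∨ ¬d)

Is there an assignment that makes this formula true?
No

No, the formula is not satisfiable.

No assignment of truth values to the variables can make all 21 clauses true simultaneously.

The formula is UNSAT (unsatisfiable).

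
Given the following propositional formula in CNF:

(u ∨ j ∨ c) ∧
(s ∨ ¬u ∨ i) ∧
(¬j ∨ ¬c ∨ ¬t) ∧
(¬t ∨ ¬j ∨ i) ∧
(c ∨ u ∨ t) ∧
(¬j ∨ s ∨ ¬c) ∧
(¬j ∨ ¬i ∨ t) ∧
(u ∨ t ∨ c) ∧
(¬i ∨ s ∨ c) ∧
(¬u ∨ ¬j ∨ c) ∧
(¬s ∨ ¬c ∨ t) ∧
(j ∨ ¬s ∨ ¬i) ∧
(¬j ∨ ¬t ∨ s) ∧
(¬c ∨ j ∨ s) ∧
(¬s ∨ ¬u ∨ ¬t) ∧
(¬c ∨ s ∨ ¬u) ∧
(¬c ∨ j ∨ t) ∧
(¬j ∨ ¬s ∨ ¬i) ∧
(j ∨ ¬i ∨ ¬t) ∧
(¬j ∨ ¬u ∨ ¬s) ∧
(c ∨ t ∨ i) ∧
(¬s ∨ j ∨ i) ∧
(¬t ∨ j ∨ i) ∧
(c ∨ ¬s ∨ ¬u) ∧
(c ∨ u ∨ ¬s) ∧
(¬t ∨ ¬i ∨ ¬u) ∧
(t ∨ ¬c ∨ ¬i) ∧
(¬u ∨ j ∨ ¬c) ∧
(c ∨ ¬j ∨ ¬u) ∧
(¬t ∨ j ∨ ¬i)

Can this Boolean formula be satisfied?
No

No, the formula is not satisfiable.

No assignment of truth values to the variables can make all 30 clauses true simultaneously.

The formula is UNSAT (unsatisfiable).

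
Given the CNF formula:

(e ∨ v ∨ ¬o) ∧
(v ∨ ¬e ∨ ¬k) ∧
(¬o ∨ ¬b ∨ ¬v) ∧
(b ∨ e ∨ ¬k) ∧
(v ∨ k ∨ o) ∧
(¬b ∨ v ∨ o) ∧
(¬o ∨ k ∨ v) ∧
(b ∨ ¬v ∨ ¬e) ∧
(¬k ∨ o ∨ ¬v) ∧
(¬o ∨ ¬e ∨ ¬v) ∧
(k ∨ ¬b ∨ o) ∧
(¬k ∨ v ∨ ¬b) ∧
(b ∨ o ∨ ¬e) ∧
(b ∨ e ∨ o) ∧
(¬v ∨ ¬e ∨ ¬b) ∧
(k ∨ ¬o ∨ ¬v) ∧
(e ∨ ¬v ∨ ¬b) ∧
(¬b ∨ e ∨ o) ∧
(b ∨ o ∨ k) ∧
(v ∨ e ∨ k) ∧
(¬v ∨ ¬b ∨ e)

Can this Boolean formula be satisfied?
No

No, the formula is not satisfiable.

No assignment of truth values to the variables can make all 21 clauses true simultaneously.

The formula is UNSAT (unsatisfiable).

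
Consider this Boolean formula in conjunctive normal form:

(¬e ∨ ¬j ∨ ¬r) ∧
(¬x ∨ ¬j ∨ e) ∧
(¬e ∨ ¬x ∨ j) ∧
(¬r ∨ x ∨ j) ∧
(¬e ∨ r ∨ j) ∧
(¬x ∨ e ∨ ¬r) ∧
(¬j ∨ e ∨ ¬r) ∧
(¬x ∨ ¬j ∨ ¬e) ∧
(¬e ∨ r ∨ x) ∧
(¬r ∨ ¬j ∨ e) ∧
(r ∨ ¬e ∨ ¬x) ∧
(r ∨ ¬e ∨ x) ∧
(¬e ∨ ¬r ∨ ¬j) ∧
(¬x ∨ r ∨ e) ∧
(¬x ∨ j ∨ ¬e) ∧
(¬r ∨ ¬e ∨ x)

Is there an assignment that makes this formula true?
Yes

Yes, the formula is satisfiable.

One satisfying assignment is: x=False, r=False, j=False, e=False

Verification: With this assignment, all 16 clauses evaluate to true.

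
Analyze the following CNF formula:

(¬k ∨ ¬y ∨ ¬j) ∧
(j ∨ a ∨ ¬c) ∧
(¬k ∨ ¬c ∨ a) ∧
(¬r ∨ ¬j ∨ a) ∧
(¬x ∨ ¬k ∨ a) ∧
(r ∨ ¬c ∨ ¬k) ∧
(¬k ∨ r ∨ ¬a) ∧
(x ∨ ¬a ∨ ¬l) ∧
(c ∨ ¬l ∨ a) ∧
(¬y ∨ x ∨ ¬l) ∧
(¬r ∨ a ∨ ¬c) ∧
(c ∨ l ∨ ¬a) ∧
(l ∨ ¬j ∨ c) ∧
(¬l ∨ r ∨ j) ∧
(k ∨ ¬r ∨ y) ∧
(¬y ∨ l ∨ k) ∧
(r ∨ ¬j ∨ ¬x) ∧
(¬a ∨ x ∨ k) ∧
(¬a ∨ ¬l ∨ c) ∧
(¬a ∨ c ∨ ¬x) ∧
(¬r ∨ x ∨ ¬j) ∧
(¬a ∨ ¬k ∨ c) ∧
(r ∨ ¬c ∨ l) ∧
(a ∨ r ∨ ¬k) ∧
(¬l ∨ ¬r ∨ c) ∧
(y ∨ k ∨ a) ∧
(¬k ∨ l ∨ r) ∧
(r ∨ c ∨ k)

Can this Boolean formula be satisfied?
Yes

Yes, the formula is satisfiable.

One satisfying assignment is: y=True, c=True, j=True, l=True, k=False, r=True, x=True, a=True

Verification: With this assignment, all 28 clauses evaluate to true.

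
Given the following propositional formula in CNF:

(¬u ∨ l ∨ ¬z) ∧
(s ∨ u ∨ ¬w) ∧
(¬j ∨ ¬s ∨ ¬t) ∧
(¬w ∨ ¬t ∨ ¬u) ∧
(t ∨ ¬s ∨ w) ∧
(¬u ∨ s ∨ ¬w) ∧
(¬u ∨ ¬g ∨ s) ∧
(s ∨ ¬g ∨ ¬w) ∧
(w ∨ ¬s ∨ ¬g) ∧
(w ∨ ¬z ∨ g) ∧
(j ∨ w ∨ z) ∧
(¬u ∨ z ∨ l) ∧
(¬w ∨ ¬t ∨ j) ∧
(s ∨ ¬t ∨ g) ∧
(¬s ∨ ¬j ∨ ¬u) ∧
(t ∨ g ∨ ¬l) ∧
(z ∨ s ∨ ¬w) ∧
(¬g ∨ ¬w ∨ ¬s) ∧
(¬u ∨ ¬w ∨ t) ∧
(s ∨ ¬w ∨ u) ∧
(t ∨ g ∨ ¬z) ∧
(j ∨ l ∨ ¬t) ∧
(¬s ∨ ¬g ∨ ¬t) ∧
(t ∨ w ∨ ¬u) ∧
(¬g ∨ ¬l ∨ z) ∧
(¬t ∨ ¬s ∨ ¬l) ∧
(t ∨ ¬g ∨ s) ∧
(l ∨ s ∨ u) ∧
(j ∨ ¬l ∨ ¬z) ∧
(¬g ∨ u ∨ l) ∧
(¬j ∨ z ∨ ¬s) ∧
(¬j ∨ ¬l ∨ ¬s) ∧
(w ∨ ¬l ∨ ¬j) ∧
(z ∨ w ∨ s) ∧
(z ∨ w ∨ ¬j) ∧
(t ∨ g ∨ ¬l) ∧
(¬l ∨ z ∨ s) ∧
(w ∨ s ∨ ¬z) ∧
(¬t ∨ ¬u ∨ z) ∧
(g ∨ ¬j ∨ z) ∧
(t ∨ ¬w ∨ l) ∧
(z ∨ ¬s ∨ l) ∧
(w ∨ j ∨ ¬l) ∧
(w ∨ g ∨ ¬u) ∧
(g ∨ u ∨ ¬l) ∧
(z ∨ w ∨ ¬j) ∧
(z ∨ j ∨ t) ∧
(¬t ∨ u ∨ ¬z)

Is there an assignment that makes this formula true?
No

No, the formula is not satisfiable.

No assignment of truth values to the variables can make all 48 clauses true simultaneously.

The formula is UNSAT (unsatisfiable).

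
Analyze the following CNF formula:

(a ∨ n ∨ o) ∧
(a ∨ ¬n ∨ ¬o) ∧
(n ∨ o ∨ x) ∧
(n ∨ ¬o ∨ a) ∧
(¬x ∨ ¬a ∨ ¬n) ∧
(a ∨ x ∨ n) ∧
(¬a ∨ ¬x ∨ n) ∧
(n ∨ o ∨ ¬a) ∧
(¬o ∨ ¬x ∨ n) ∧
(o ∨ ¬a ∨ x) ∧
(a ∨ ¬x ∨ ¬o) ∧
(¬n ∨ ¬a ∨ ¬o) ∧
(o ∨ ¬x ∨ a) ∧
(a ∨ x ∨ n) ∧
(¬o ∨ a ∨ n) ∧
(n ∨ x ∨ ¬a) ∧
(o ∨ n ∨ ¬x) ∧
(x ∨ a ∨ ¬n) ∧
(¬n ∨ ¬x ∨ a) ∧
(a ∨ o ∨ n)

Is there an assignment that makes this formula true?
No

No, the formula is not satisfiable.

No assignment of truth values to the variables can make all 20 clauses true simultaneously.

The formula is UNSAT (unsatisfiable).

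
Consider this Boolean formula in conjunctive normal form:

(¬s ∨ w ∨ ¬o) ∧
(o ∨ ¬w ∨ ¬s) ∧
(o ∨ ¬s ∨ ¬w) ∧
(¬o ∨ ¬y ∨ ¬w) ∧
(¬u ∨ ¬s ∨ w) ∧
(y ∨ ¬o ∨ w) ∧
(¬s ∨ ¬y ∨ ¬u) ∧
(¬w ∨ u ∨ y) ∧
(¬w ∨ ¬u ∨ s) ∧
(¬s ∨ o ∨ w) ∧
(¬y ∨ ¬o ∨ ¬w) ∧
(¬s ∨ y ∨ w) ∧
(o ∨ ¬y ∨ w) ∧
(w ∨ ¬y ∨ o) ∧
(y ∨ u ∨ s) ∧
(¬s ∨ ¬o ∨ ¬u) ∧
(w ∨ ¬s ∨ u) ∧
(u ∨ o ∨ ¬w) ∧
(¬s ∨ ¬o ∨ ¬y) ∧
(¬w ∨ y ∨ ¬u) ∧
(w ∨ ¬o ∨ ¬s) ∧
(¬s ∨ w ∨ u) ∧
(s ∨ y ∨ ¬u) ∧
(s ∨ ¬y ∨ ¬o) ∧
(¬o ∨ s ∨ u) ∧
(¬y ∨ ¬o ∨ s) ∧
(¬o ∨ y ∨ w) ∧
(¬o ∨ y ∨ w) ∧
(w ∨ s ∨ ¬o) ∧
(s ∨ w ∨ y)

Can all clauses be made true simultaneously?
No

No, the formula is not satisfiable.

No assignment of truth values to the variables can make all 30 clauses true simultaneously.

The formula is UNSAT (unsatisfiable).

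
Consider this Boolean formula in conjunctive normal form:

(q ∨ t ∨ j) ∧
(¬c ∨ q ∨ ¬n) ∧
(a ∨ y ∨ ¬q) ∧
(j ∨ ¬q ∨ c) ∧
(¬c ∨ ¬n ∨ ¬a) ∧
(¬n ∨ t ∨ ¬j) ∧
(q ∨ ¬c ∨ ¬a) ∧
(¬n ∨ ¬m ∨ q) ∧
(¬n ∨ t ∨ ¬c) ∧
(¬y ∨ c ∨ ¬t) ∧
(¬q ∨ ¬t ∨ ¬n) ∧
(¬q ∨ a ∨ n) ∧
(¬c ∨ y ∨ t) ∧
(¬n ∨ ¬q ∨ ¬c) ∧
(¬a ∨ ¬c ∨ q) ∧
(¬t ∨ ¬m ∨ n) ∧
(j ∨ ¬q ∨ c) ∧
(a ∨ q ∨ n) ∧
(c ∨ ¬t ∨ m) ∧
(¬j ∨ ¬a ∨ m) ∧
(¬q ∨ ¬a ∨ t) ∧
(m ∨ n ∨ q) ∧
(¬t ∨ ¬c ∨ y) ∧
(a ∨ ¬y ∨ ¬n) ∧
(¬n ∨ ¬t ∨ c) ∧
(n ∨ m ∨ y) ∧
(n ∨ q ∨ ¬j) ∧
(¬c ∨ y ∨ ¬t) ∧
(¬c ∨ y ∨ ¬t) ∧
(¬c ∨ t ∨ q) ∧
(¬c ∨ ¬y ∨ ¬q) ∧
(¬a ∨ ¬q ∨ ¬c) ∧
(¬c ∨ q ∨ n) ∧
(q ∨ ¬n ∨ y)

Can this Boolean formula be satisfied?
No

No, the formula is not satisfiable.

No assignment of truth values to the variables can make all 34 clauses true simultaneously.

The formula is UNSAT (unsatisfiable).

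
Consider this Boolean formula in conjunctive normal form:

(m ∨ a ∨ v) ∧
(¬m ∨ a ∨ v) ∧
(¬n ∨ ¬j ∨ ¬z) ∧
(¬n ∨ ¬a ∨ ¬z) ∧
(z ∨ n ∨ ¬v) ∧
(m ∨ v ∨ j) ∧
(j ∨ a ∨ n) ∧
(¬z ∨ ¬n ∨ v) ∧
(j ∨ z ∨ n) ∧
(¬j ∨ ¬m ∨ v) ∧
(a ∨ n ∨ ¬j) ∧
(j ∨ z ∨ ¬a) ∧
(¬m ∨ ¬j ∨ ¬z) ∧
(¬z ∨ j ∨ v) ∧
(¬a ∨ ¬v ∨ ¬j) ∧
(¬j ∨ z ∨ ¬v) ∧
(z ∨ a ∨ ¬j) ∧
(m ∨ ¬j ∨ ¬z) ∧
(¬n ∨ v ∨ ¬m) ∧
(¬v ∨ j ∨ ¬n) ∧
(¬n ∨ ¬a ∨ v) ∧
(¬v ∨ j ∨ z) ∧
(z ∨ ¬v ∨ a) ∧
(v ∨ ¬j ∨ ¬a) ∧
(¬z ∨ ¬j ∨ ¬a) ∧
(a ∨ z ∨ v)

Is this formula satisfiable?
Yes

Yes, the formula is satisfiable.

One satisfying assignment is: z=True, n=False, v=True, m=False, a=True, j=False

Verification: With this assignment, all 26 clauses evaluate to true.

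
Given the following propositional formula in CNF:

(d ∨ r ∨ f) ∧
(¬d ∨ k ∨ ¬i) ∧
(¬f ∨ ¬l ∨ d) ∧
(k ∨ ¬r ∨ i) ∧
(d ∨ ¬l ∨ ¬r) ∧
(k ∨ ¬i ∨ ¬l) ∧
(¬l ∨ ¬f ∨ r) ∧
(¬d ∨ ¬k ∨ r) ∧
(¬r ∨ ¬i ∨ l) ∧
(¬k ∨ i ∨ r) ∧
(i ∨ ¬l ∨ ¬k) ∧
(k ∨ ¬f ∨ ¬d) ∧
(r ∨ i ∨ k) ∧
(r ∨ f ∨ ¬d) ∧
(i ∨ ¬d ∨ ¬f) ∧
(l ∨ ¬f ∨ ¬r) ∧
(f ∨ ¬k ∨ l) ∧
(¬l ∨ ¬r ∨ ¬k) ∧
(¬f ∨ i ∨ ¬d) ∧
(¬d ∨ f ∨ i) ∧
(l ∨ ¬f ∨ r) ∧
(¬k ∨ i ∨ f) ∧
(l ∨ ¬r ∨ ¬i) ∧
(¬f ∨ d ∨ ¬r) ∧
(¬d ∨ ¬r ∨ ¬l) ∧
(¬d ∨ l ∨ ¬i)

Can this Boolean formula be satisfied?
No

No, the formula is not satisfiable.

No assignment of truth values to the variables can make all 26 clauses true simultaneously.

The formula is UNSAT (unsatisfiable).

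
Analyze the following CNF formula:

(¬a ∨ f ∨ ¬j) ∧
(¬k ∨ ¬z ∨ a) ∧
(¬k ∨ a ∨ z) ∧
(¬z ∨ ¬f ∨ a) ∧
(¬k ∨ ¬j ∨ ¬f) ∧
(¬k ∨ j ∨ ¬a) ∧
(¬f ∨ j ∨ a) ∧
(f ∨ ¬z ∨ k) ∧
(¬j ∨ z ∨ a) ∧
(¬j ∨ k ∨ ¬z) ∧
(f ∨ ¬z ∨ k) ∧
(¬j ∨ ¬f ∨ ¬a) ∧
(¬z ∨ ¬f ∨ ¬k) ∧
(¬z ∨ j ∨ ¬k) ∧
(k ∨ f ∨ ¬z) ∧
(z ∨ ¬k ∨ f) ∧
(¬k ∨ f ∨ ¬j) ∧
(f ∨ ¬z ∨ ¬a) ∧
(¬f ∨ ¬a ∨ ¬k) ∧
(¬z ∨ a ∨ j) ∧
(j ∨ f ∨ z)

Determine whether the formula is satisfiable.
Yes

Yes, the formula is satisfiable.

One satisfying assignment is: k=False, f=True, a=True, z=True, j=False

Verification: With this assignment, all 21 clauses evaluate to true.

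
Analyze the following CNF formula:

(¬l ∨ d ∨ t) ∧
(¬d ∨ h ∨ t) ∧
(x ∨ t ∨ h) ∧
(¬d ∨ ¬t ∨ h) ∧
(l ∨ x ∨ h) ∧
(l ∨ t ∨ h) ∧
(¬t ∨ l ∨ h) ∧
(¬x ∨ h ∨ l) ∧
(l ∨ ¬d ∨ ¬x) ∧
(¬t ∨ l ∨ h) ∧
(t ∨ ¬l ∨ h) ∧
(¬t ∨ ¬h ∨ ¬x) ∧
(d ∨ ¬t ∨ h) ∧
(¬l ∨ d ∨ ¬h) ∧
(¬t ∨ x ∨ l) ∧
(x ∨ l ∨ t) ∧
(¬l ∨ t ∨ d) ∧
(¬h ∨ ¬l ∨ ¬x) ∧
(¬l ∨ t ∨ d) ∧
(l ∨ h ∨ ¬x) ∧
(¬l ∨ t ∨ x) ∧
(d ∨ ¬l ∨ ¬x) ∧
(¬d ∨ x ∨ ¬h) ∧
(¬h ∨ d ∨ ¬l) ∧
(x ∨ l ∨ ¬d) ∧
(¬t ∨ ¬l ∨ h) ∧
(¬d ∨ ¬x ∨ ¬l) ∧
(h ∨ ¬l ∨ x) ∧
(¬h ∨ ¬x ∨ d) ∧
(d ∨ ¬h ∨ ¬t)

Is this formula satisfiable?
No

No, the formula is not satisfiable.

No assignment of truth values to the variables can make all 30 clauses true simultaneously.

The formula is UNSAT (unsatisfiable).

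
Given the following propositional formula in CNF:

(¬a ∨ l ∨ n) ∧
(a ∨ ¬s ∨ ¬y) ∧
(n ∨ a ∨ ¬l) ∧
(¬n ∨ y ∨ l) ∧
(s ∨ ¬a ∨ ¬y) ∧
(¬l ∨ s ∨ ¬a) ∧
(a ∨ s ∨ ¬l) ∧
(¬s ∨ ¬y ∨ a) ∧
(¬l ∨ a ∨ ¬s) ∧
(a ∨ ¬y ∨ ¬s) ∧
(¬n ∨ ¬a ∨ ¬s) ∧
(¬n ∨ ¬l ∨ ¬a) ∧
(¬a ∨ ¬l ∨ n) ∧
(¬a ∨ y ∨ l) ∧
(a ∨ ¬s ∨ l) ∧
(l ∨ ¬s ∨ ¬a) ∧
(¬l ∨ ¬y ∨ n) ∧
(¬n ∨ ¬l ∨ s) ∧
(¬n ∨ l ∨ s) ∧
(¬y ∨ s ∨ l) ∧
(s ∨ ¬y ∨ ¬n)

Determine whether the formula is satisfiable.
Yes

Yes, the formula is satisfiable.

One satisfying assignment is: y=False, a=False, l=False, n=False, s=False

Verification: With this assignment, all 21 clauses evaluate to true.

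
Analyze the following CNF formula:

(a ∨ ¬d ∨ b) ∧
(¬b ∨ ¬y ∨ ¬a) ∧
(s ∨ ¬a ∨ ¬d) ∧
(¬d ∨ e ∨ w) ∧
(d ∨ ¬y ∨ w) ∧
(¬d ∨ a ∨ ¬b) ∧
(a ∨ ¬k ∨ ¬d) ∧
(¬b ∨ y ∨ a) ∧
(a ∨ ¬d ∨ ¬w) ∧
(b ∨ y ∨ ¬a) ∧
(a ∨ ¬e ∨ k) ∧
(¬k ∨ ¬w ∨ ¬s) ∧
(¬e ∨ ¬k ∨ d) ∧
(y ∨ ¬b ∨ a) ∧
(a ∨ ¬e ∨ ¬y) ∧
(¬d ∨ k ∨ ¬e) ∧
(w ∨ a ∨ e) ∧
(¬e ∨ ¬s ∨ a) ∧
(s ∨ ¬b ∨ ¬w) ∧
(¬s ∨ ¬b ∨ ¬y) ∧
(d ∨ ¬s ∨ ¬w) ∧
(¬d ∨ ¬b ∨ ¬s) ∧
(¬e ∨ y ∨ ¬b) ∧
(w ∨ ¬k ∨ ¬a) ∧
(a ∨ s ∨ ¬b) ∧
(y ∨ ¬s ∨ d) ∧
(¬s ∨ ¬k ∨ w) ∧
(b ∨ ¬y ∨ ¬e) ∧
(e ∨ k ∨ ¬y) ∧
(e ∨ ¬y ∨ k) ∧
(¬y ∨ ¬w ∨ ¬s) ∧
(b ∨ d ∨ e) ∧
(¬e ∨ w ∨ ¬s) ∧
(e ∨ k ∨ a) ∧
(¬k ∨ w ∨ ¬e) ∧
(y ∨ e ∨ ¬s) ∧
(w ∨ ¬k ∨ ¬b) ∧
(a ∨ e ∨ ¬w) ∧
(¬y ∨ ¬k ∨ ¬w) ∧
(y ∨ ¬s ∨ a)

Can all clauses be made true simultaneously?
Yes

Yes, the formula is satisfiable.

One satisfying assignment is: d=False, w=False, y=False, e=False, s=False, a=True, b=True, k=False

Verification: With this assignment, all 40 clauses evaluate to true.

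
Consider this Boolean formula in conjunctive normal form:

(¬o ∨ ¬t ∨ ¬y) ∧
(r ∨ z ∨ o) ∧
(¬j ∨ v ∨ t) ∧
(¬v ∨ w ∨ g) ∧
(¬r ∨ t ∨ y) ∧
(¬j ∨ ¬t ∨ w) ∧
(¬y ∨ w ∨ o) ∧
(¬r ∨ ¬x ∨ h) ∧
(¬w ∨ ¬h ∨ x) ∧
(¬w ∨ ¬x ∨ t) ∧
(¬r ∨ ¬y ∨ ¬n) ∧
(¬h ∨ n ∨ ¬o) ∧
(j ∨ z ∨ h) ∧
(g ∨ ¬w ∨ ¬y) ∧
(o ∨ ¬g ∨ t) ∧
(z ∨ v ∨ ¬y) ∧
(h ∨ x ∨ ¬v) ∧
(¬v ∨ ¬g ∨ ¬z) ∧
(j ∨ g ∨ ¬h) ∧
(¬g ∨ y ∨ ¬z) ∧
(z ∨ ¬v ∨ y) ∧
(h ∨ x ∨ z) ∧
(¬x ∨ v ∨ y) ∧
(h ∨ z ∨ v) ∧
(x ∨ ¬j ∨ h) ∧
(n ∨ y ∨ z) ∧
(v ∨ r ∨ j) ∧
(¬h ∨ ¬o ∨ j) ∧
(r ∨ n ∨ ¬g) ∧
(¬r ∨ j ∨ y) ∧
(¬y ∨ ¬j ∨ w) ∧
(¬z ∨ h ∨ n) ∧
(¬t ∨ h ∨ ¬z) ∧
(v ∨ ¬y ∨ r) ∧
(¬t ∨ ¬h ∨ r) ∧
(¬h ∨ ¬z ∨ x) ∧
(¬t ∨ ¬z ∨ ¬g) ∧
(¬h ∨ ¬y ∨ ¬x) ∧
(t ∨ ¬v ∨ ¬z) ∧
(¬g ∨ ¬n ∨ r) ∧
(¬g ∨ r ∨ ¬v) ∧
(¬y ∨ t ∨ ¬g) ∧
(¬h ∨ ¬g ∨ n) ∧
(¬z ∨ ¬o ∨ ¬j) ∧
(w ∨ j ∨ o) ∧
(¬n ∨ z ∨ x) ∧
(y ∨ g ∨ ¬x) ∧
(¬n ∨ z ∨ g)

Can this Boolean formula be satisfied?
No

No, the formula is not satisfiable.

No assignment of truth values to the variables can make all 48 clauses true simultaneously.

The formula is UNSAT (unsatisfiable).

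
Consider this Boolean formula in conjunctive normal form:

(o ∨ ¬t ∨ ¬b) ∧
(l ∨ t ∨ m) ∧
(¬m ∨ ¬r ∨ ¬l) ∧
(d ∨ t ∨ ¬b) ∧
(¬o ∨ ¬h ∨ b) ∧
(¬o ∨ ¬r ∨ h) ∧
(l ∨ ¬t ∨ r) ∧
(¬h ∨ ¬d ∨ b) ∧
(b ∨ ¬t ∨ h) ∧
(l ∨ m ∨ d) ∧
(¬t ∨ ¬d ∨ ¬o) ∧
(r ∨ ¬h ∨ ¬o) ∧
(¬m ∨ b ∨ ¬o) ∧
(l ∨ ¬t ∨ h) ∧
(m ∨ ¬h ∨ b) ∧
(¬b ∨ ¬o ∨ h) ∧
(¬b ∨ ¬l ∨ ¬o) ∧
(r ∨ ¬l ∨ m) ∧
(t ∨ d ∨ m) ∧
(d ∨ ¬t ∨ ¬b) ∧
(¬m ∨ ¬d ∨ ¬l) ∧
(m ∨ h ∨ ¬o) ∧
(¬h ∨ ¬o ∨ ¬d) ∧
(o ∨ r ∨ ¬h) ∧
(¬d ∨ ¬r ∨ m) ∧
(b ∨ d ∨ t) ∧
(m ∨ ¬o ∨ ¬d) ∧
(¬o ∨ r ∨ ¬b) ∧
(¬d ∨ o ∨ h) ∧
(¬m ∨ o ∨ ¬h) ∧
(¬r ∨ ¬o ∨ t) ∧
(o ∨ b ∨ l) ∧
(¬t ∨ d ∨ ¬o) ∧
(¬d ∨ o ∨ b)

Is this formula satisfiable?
No

No, the formula is not satisfiable.

No assignment of truth values to the variables can make all 34 clauses true simultaneously.

The formula is UNSAT (unsatisfiable).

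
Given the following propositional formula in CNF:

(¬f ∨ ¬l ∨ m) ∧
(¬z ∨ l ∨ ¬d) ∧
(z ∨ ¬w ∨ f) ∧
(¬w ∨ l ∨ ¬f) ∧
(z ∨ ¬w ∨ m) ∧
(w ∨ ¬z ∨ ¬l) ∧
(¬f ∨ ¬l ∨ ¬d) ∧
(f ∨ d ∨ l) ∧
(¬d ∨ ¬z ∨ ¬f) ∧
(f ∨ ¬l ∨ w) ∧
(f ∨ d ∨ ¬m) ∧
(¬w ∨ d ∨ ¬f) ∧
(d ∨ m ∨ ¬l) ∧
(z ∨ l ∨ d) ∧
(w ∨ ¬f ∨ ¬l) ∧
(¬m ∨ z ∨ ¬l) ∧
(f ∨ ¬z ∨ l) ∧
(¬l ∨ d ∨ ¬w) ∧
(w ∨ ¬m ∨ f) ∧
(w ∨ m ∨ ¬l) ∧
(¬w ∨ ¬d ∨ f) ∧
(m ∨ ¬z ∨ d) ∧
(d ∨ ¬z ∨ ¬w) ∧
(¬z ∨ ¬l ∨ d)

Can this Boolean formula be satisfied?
Yes

Yes, the formula is satisfiable.

One satisfying assignment is: w=False, d=False, m=True, f=True, l=False, z=True

Verification: With this assignment, all 24 clauses evaluate to true.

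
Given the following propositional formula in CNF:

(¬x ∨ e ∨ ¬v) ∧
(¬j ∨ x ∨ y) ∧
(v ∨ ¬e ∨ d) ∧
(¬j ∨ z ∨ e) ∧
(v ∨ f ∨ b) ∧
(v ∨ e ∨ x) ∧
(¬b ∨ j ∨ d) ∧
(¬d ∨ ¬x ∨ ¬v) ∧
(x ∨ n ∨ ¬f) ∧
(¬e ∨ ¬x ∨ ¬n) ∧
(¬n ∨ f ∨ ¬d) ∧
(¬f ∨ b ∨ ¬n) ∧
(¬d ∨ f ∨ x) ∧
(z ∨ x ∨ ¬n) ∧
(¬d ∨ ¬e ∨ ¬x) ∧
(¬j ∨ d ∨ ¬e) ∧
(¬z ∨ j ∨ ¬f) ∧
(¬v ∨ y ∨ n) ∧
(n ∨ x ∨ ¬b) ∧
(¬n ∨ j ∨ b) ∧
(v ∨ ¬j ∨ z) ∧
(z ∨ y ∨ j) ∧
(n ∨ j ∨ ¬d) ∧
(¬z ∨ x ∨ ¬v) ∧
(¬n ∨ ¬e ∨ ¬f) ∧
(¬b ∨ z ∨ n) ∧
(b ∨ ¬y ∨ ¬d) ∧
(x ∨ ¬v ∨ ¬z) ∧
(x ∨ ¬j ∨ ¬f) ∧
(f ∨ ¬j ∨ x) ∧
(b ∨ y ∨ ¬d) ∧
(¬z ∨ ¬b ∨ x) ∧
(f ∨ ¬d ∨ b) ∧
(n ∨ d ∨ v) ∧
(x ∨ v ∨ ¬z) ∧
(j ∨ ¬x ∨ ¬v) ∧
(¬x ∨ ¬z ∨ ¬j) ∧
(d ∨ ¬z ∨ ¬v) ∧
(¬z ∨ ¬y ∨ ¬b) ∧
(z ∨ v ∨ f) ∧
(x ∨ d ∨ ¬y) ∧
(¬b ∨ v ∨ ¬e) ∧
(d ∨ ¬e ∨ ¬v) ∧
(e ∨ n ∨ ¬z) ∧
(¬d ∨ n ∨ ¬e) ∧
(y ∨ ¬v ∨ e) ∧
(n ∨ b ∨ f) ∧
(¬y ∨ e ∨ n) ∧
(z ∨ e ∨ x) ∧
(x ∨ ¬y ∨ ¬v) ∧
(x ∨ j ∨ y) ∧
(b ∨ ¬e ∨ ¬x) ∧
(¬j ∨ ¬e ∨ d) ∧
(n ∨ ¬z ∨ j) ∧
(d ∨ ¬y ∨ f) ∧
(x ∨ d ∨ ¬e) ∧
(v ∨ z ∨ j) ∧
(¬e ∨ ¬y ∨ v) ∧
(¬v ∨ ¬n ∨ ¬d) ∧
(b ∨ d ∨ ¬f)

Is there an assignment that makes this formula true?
No

No, the formula is not satisfiable.

No assignment of truth values to the variables can make all 60 clauses true simultaneously.

The formula is UNSAT (unsatisfiable).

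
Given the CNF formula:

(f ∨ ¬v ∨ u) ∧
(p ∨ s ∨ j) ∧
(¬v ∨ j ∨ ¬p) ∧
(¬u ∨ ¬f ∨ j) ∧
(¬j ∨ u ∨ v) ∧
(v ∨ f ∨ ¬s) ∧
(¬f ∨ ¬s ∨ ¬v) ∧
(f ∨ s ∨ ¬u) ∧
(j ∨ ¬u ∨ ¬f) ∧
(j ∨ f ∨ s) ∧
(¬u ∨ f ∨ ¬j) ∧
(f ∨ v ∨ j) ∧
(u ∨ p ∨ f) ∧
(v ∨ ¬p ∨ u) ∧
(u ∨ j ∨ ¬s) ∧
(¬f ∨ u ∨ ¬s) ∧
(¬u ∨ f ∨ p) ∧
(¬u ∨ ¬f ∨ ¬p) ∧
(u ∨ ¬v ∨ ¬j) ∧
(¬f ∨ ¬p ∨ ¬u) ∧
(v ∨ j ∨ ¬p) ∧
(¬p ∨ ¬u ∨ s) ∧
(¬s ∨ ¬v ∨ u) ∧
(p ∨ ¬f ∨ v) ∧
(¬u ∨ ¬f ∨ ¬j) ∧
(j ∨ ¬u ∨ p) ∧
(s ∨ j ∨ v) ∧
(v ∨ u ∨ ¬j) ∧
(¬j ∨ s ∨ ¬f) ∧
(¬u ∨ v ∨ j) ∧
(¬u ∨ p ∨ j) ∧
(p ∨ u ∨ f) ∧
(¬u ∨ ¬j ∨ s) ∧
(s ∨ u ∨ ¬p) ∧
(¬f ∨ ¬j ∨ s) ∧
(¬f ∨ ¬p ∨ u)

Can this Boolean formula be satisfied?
No

No, the formula is not satisfiable.

No assignment of truth values to the variables can make all 36 clauses true simultaneously.

The formula is UNSAT (unsatisfiable).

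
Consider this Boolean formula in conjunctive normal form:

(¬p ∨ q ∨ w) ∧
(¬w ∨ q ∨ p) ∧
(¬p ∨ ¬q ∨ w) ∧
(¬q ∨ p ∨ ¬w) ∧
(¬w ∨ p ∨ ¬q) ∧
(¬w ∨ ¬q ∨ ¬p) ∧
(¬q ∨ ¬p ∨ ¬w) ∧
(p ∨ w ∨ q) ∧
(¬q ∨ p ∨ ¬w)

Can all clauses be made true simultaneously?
Yes

Yes, the formula is satisfiable.

One satisfying assignment is: w=False, q=True, p=False

Verification: With this assignment, all 9 clauses evaluate to true.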